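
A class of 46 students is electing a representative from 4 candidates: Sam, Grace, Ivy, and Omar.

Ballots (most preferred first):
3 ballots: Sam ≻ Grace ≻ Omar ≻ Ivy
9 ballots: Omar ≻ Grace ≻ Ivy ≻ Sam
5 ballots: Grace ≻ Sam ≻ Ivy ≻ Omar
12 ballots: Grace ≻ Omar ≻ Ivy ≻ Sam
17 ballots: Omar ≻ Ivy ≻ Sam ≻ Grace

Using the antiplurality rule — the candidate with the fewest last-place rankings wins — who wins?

Ivy

Last-place votes: Sam 21, Grace 17, Ivy 3, Omar 5.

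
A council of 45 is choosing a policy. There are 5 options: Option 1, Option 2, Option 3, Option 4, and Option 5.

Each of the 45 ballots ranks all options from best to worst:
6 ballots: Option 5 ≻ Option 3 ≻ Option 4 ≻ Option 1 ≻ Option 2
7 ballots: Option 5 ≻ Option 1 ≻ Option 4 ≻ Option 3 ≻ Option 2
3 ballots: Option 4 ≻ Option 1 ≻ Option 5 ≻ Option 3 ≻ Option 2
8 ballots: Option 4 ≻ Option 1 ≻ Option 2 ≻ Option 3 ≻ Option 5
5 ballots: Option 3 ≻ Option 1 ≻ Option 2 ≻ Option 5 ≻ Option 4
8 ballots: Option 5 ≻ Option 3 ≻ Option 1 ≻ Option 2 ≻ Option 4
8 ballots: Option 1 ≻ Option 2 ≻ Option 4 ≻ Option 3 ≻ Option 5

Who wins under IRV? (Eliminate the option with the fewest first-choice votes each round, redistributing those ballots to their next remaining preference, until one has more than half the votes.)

Round 1: Option 1 8, Option 2 0, Option 3 5, Option 4 11, Option 5 21. Option 2 eliminated.
Round 2: Option 1 8, Option 3 5, Option 4 11, Option 5 21. Option 3 eliminated.
Round 3: Option 1 13, Option 4 11, Option 5 21. Option 4 eliminated.
Round 4: Option 1 24, Option 5 21. Option 1 has a majority (≥23).

Option 1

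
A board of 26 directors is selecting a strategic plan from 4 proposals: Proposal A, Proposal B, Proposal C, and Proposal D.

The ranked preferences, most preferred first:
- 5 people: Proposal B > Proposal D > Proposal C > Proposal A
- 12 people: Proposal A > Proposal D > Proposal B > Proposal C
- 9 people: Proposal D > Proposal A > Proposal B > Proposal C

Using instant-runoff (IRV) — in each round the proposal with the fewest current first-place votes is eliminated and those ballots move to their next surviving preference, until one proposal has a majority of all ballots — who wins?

Proposal D

Round 1: Proposal A 12, Proposal B 5, Proposal C 0, Proposal D 9. Proposal C eliminated.
Round 2: Proposal A 12, Proposal B 5, Proposal D 9. Proposal B eliminated.
Round 3: Proposal A 12, Proposal D 14. Proposal D has a majority (≥14).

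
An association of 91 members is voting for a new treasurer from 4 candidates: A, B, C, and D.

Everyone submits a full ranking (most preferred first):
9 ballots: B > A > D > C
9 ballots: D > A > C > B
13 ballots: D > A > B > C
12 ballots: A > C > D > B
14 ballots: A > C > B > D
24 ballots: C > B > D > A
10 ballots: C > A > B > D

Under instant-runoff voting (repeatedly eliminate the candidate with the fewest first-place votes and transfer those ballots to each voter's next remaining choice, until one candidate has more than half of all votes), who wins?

Round 1: A 26, B 9, C 34, D 22. B eliminated.
Round 2: A 35, C 34, D 22. D eliminated.
Round 3: A 57, C 34. A has a majority (≥46).

A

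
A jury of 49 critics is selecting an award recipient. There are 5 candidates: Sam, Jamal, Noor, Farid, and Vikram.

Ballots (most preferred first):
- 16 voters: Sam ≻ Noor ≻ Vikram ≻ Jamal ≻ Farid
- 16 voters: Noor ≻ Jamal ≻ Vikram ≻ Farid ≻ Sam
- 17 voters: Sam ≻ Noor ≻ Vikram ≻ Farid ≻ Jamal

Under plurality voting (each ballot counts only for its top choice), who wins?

Sam

First-place votes: Sam 33, Jamal 0, Noor 16, Farid 0, Vikram 0.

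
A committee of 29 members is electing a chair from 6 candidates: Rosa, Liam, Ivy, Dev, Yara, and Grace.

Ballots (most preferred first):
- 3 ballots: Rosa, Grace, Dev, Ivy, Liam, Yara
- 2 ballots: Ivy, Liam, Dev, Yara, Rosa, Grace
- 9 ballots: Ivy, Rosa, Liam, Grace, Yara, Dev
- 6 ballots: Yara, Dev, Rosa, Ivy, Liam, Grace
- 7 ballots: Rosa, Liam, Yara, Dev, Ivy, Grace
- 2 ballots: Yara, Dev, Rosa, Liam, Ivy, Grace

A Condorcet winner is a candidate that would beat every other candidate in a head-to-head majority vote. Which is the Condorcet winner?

Rosa

Rosa vs Liam: 27–2
Rosa vs Ivy: 18–11
Rosa vs Dev: 19–10
Rosa vs Yara: 19–10
Rosa vs Grace: 29–0
Rosa beats every other candidate.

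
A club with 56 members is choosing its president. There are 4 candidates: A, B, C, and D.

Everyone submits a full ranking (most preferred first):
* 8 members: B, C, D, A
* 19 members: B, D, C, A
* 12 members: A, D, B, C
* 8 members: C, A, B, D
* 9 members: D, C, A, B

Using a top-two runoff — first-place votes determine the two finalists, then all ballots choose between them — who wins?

Round 1 first-place votes: A 12, B 27, C 8, D 9. B and A advance.
Runoff: B is ranked above A on 27 ballots, A above B on 29.

A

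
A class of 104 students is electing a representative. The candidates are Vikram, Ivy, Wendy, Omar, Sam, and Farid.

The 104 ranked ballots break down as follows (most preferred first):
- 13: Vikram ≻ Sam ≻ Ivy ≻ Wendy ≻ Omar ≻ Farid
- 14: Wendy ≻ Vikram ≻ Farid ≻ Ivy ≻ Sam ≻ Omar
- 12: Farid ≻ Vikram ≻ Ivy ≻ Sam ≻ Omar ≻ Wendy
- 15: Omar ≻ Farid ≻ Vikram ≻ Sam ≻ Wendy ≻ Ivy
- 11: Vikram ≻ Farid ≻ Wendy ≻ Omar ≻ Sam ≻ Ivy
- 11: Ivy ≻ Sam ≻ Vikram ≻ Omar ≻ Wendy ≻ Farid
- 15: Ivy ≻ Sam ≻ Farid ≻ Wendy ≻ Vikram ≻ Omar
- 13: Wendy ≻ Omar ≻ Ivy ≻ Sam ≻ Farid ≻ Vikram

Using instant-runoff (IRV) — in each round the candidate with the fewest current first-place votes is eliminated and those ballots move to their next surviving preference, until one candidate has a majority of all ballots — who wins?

Vikram

Round 1: Vikram 24, Ivy 26, Wendy 27, Omar 15, Sam 0, Farid 12. Sam eliminated.
Round 2: Vikram 24, Ivy 26, Wendy 27, Omar 15, Farid 12. Farid eliminated.
Round 3: Vikram 36, Ivy 26, Wendy 27, Omar 15. Omar eliminated.
Round 4: Vikram 51, Ivy 26, Wendy 27. Ivy eliminated.
Round 5: Vikram 62, Wendy 42. Vikram has a majority (≥53).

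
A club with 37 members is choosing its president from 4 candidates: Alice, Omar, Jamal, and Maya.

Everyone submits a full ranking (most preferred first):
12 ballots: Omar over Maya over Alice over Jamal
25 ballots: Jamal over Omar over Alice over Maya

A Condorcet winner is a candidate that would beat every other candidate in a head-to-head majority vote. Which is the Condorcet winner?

Jamal

Jamal vs Alice: 25–12
Jamal vs Omar: 25–12
Jamal vs Maya: 25–12
Jamal beats every other candidate.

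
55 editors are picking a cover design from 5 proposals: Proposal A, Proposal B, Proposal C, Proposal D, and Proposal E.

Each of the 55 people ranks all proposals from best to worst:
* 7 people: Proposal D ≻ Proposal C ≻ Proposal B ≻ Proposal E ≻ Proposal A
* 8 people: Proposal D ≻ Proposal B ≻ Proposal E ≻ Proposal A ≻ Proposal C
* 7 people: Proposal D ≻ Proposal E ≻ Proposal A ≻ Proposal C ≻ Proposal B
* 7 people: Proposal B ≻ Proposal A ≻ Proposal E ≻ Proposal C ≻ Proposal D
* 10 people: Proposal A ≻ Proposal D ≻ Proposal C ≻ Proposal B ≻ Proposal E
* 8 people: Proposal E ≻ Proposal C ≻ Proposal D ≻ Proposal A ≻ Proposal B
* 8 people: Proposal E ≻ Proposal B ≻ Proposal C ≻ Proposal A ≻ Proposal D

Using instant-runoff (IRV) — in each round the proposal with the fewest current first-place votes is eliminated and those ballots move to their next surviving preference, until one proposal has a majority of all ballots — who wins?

Round 1: Proposal A 10, Proposal B 7, Proposal C 0, Proposal D 22, Proposal E 16. Proposal C eliminated.
Round 2: Proposal A 10, Proposal B 7, Proposal D 22, Proposal E 16. Proposal B eliminated.
Round 3: Proposal A 17, Proposal D 22, Proposal E 16. Proposal E eliminated.
Round 4: Proposal A 25, Proposal D 30. Proposal D has a majority (≥28).

Proposal D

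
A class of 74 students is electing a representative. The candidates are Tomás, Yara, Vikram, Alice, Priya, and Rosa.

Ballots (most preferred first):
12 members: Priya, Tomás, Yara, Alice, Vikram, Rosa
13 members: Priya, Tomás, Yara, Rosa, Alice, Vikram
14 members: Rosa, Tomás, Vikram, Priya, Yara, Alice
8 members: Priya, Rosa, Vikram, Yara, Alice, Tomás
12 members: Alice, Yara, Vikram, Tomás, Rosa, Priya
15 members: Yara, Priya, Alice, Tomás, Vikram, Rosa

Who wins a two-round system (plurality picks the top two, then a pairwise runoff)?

Priya

Round 1 first-place votes: Tomás 0, Yara 15, Vikram 0, Alice 12, Priya 33, Rosa 14. Priya and Yara advance.
Runoff: Priya is ranked above Yara on 47 ballots, Yara above Priya on 27.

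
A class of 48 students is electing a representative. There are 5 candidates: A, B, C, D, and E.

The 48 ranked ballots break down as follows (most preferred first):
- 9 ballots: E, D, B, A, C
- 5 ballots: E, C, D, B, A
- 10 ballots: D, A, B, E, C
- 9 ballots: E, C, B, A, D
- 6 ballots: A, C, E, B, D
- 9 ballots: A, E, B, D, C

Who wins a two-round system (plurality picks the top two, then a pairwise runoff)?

Round 1 first-place votes: A 15, B 0, C 0, D 10, E 23. E and A advance.
Runoff: E is ranked above A on 23 ballots, A above E on 25.

A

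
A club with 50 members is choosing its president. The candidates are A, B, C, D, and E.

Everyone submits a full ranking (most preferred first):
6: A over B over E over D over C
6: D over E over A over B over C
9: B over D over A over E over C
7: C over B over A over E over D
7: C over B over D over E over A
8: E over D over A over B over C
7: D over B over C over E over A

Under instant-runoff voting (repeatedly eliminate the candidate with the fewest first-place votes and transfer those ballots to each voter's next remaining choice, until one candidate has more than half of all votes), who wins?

B

Round 1: A 6, B 9, C 14, D 13, E 8. A eliminated.
Round 2: B 15, C 14, D 13, E 8. E eliminated.
Round 3: B 15, C 14, D 21. C eliminated.
Round 4: B 29, D 21. B has a majority (≥26).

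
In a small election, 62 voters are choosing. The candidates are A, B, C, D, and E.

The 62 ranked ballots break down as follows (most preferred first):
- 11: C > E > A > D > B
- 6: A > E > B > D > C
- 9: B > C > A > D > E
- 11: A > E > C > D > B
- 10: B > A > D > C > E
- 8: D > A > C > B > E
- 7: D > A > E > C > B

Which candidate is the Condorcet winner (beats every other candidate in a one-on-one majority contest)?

A vs B: 43–19
A vs C: 42–20
A vs D: 47–15
A vs E: 51–11
A beats every other candidate.

A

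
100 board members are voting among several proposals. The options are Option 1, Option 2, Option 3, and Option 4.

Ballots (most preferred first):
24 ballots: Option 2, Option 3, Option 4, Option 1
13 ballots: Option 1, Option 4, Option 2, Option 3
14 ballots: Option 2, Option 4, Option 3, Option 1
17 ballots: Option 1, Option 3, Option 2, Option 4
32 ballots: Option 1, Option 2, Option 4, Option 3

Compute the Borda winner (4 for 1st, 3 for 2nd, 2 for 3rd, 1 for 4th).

Option 1: 24×1 + 13×4 + 14×1 + 17×4 + 32×4 = 286
Option 2: 24×4 + 13×2 + 14×4 + 17×2 + 32×3 = 308
Option 3: 24×3 + 13×1 + 14×2 + 17×3 + 32×1 = 196
Option 4: 24×2 + 13×3 + 14×3 + 17×1 + 32×2 = 210

Option 2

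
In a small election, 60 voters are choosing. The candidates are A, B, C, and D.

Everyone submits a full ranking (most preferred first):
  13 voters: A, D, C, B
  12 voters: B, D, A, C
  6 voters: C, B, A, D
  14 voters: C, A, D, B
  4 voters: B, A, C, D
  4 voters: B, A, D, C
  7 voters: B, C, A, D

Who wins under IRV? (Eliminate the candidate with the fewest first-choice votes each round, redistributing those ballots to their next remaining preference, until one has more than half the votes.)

Round 1: A 13, B 27, C 20, D 0. D eliminated.
Round 2: A 13, B 27, C 20. A eliminated.
Round 3: B 27, C 33. C has a majority (≥31).

C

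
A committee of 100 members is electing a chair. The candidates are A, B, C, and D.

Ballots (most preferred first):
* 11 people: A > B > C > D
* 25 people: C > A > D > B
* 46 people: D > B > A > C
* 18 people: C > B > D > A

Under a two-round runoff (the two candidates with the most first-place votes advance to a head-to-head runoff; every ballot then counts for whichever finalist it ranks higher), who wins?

C

Round 1 first-place votes: A 11, B 0, C 43, D 46. D and C advance.
Runoff: D is ranked above C on 46 ballots, C above D on 54.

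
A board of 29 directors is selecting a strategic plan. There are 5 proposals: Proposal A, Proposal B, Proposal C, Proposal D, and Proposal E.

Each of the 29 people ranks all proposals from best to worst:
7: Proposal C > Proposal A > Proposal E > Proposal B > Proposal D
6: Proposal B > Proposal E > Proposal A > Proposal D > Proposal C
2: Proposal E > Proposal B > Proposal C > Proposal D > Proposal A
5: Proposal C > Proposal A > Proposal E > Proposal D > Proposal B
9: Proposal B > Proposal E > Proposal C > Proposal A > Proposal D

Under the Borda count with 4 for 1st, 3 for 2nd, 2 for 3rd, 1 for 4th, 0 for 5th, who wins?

Proposal E

Proposal A: 7×3 + 6×2 + 2×0 + 5×3 + 9×1 = 57
Proposal B: 7×1 + 6×4 + 2×3 + 5×0 + 9×4 = 73
Proposal C: 7×4 + 6×0 + 2×2 + 5×4 + 9×2 = 70
Proposal D: 7×0 + 6×1 + 2×1 + 5×1 + 9×0 = 13
Proposal E: 7×2 + 6×3 + 2×4 + 5×2 + 9×3 = 77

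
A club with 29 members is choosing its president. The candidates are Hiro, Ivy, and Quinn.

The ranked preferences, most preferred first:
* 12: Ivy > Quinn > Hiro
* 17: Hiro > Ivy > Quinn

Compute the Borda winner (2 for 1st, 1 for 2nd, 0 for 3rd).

Hiro: 12×0 + 17×2 = 34
Ivy: 12×2 + 17×1 = 41
Quinn: 12×1 + 17×0 = 12

Ivy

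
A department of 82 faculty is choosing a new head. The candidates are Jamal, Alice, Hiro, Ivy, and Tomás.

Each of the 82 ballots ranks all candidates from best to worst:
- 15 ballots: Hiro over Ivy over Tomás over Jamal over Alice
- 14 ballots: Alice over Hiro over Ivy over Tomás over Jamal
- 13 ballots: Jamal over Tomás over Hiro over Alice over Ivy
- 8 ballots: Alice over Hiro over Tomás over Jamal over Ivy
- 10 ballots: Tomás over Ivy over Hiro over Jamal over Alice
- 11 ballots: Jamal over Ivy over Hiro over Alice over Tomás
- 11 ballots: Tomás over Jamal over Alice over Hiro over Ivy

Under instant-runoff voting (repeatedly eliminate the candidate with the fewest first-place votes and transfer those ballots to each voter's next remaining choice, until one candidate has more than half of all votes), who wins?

Tomás

Round 1: Jamal 24, Alice 22, Hiro 15, Ivy 0, Tomás 21. Ivy eliminated.
Round 2: Jamal 24, Alice 22, Hiro 15, Tomás 21. Hiro eliminated.
Round 3: Jamal 24, Alice 22, Tomás 36. Alice eliminated.
Round 4: Jamal 24, Tomás 58. Tomás has a majority (≥42).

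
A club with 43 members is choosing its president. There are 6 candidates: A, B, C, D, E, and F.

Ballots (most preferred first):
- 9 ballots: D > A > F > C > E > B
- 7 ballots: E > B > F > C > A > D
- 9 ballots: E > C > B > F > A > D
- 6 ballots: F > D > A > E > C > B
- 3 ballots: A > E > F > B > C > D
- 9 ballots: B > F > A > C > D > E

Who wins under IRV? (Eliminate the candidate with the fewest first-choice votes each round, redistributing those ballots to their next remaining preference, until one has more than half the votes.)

Round 1: A 3, B 9, C 0, D 9, E 16, F 6. C eliminated.
Round 2: A 3, B 9, D 9, E 16, F 6. A eliminated.
Round 3: B 9, D 9, E 19, F 6. F eliminated.
Round 4: B 9, D 15, E 19. B eliminated.
Round 5: D 24, E 19. D has a majority (≥22).

D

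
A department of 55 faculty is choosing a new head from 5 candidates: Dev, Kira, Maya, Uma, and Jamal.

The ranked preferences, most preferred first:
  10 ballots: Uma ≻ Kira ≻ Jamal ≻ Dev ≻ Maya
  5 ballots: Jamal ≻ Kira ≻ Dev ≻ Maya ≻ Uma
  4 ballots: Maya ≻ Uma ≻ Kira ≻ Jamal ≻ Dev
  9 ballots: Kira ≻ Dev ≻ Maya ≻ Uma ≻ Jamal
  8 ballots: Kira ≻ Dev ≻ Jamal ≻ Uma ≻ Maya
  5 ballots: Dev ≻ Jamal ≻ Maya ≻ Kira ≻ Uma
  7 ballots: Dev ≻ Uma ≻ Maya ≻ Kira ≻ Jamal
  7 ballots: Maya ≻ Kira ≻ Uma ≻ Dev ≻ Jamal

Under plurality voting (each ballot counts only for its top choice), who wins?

Kira

First-place votes: Dev 12, Kira 17, Maya 11, Uma 10, Jamal 5.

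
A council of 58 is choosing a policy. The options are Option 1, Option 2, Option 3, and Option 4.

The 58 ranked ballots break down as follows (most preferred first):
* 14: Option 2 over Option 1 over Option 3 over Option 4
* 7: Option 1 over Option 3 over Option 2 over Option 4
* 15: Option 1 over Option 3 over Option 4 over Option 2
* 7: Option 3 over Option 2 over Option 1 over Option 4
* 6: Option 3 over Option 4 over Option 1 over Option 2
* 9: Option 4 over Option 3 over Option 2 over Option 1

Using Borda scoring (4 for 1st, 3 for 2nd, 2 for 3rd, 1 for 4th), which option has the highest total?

Option 3

Option 1: 14×3 + 7×4 + 15×4 + 7×2 + 6×2 + 9×1 = 165
Option 2: 14×4 + 7×2 + 15×1 + 7×3 + 6×1 + 9×2 = 130
Option 3: 14×2 + 7×3 + 15×3 + 7×4 + 6×4 + 9×3 = 173
Option 4: 14×1 + 7×1 + 15×2 + 7×1 + 6×3 + 9×4 = 112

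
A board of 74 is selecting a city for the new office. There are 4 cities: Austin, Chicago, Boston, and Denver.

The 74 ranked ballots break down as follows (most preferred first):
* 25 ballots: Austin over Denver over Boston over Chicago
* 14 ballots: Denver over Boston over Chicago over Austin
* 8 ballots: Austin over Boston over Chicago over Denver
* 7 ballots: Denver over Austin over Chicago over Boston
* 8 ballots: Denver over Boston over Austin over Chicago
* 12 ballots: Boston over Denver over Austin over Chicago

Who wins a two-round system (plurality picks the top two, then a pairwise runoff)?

Denver

Round 1 first-place votes: Austin 33, Chicago 0, Boston 12, Denver 29. Austin and Denver advance.
Runoff: Austin is ranked above Denver on 33 ballots, Denver above Austin on 41.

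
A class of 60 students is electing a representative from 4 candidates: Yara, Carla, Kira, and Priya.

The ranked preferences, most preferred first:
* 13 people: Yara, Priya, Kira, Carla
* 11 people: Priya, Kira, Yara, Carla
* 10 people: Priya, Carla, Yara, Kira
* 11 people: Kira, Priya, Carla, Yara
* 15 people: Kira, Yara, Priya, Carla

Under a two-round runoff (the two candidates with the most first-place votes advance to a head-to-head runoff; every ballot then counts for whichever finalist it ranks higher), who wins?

Round 1 first-place votes: Yara 13, Carla 0, Kira 26, Priya 21. Kira and Priya advance.
Runoff: Kira is ranked above Priya on 26 ballots, Priya above Kira on 34.

Priya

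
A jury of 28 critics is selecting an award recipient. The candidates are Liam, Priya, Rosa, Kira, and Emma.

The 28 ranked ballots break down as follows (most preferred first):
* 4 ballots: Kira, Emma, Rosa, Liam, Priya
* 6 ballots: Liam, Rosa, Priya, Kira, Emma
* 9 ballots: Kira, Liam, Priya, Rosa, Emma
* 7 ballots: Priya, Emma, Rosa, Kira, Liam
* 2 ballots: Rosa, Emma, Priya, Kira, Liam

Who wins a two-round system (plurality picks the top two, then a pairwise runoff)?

Round 1 first-place votes: Liam 6, Priya 7, Rosa 2, Kira 13, Emma 0. Kira and Priya advance.
Runoff: Kira is ranked above Priya on 13 ballots, Priya above Kira on 15.

Priya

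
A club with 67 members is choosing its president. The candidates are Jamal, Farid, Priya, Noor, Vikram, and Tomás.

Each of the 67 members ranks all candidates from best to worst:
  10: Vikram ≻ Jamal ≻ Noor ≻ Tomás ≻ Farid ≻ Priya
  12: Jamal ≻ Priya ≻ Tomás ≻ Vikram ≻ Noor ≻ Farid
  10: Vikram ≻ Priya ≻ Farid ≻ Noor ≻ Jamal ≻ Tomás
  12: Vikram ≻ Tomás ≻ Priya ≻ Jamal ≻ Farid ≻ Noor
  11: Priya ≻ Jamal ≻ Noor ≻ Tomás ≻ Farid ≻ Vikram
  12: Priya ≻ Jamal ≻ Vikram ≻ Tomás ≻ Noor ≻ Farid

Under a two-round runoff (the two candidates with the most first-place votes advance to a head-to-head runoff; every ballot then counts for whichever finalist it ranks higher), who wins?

Round 1 first-place votes: Jamal 12, Farid 0, Priya 23, Noor 0, Vikram 32, Tomás 0. Vikram and Priya advance.
Runoff: Vikram is ranked above Priya on 32 ballots, Priya above Vikram on 35.

Priya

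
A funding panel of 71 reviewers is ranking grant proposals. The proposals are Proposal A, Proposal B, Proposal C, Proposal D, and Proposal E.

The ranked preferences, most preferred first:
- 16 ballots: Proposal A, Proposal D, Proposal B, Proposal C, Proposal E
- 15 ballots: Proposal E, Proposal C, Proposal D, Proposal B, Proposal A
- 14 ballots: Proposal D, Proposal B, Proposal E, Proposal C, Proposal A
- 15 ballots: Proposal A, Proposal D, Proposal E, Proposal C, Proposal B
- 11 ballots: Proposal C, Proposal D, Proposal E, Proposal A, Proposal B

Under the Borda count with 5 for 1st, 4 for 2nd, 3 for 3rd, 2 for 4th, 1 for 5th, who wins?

Proposal A: 16×5 + 15×1 + 14×1 + 15×5 + 11×2 = 206
Proposal B: 16×3 + 15×2 + 14×4 + 15×1 + 11×1 = 160
Proposal C: 16×2 + 15×4 + 14×2 + 15×2 + 11×5 = 205
Proposal D: 16×4 + 15×3 + 14×5 + 15×4 + 11×4 = 283
Proposal E: 16×1 + 15×5 + 14×3 + 15×3 + 11×3 = 211

Proposal D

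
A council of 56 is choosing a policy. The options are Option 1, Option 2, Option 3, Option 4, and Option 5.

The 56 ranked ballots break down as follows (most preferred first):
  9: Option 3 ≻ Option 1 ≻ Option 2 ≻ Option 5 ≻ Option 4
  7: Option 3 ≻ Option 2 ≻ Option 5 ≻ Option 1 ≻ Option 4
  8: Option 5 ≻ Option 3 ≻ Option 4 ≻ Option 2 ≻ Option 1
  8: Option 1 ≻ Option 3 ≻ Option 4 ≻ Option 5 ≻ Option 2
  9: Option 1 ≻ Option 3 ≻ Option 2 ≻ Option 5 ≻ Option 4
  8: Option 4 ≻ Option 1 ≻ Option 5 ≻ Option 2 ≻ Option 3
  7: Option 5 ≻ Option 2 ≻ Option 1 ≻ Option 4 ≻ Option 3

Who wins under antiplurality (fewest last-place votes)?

Option 5

Last-place votes: Option 1 8, Option 2 8, Option 3 15, Option 4 25, Option 5 0.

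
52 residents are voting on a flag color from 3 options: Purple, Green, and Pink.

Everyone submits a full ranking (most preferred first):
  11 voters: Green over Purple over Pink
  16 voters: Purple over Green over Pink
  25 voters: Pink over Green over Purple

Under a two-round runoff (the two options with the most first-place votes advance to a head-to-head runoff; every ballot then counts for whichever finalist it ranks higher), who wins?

Round 1 first-place votes: Purple 16, Green 11, Pink 25. Pink and Purple advance.
Runoff: Pink is ranked above Purple on 25 ballots, Purple above Pink on 27.

Purple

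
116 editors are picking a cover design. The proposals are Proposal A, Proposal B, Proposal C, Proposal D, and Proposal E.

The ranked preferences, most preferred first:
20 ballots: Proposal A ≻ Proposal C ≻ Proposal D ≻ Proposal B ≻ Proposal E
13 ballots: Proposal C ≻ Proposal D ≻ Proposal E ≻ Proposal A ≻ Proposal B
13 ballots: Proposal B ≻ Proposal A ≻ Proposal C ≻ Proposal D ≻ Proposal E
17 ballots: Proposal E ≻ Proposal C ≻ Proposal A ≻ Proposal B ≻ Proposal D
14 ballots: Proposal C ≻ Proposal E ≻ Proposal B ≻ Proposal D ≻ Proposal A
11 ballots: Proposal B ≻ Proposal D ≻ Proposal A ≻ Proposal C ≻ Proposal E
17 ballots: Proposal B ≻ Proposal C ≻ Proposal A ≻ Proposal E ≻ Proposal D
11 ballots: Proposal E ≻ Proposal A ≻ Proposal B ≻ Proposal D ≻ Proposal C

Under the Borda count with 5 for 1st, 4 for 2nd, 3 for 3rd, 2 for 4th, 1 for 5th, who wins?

Proposal A: 20×5 + 13×2 + 13×4 + 17×3 + 14×1 + 11×3 + 17×3 + 11×4 = 371
Proposal B: 20×2 + 13×1 + 13×5 + 17×2 + 14×3 + 11×5 + 17×5 + 11×3 = 367
Proposal C: 20×4 + 13×5 + 13×3 + 17×4 + 14×5 + 11×2 + 17×4 + 11×1 = 423
Proposal D: 20×3 + 13×4 + 13×2 + 17×1 + 14×2 + 11×4 + 17×1 + 11×2 = 266
Proposal E: 20×1 + 13×3 + 13×1 + 17×5 + 14×4 + 11×1 + 17×2 + 11×5 = 313

Proposal C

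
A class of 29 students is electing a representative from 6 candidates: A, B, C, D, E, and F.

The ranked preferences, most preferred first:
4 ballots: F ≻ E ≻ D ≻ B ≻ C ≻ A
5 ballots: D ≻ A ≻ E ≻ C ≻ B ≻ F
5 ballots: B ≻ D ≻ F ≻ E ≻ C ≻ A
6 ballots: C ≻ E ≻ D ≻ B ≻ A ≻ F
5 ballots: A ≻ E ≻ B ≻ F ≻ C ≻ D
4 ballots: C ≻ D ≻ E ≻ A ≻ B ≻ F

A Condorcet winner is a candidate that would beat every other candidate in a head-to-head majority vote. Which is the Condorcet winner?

E vs A: 19–10
E vs B: 24–5
E vs C: 19–10
E vs D: 15–14
E vs F: 20–9
E beats every other candidate.

E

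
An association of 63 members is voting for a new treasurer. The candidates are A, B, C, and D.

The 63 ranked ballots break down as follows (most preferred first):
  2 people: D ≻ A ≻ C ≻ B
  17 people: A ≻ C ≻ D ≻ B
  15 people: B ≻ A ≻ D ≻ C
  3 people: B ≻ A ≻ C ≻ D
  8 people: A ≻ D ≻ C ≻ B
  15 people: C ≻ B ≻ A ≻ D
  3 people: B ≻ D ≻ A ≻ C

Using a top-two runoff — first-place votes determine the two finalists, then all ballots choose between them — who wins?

Round 1 first-place votes: A 25, B 21, C 15, D 2. A and B advance.
Runoff: A is ranked above B on 27 ballots, B above A on 36.

B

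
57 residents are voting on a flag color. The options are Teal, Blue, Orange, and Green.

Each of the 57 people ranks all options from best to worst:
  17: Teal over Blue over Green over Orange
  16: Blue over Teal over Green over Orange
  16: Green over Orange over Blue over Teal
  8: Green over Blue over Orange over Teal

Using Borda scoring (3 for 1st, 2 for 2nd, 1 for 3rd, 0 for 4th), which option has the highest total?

Blue

Teal: 17×3 + 16×2 + 16×0 + 8×0 = 83
Blue: 17×2 + 16×3 + 16×1 + 8×2 = 114
Orange: 17×0 + 16×0 + 16×2 + 8×1 = 40
Green: 17×1 + 16×1 + 16×3 + 8×3 = 105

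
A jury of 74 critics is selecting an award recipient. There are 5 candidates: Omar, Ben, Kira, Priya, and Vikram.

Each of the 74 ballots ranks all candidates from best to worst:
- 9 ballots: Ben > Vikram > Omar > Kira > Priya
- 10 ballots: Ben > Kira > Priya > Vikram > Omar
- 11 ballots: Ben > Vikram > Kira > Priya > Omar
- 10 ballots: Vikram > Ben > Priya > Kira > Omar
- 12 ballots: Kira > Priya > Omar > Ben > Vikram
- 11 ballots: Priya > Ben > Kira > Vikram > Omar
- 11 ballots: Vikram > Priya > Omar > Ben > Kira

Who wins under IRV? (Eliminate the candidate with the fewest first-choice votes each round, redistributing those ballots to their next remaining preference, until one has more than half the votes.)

Round 1: Omar 0, Ben 30, Kira 12, Priya 11, Vikram 21. Omar eliminated.
Round 2: Ben 30, Kira 12, Priya 11, Vikram 21. Priya eliminated.
Round 3: Ben 41, Kira 12, Vikram 21. Ben has a majority (≥38).

Ben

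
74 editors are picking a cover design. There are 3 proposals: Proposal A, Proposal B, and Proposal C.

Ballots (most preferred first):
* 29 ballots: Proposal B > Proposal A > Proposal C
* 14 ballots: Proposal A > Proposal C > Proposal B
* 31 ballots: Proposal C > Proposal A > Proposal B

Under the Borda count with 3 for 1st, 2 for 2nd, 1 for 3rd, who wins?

Proposal A: 29×2 + 14×3 + 31×2 = 162
Proposal B: 29×3 + 14×1 + 31×1 = 132
Proposal C: 29×1 + 14×2 + 31×3 = 150

Proposal A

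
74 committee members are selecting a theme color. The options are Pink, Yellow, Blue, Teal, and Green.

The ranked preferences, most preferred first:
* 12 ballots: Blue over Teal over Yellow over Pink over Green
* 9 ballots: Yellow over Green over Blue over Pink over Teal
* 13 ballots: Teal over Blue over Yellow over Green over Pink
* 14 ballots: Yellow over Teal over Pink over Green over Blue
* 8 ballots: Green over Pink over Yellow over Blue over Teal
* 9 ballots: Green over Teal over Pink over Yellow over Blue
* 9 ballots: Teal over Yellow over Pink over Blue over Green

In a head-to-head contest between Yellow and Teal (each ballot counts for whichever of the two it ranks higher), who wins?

Teal

Yellow is ranked above Teal on 31 ballots; Teal above Yellow on 43.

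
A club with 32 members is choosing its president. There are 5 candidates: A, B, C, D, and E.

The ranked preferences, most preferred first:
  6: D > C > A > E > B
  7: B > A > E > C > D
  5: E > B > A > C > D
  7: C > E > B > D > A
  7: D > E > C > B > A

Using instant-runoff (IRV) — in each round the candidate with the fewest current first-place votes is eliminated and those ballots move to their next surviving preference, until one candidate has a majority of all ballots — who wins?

B

Round 1: A 0, B 7, C 7, D 13, E 5. A eliminated.
Round 2: B 7, C 7, D 13, E 5. E eliminated.
Round 3: B 12, C 7, D 13. C eliminated.
Round 4: B 19, D 13. B has a majority (≥17).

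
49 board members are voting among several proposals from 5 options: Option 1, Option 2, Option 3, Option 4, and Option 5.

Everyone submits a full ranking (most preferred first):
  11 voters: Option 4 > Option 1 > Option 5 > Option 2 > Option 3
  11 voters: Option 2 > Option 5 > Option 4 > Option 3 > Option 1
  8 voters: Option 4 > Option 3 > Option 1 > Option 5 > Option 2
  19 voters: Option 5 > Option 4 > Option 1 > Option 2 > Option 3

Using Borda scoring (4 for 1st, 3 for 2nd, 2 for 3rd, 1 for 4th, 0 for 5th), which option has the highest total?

Option 1: 11×3 + 11×0 + 8×2 + 19×2 = 87
Option 2: 11×1 + 11×4 + 8×0 + 19×1 = 74
Option 3: 11×0 + 11×1 + 8×3 + 19×0 = 35
Option 4: 11×4 + 11×2 + 8×4 + 19×3 = 155
Option 5: 11×2 + 11×3 + 8×1 + 19×4 = 139

Option 4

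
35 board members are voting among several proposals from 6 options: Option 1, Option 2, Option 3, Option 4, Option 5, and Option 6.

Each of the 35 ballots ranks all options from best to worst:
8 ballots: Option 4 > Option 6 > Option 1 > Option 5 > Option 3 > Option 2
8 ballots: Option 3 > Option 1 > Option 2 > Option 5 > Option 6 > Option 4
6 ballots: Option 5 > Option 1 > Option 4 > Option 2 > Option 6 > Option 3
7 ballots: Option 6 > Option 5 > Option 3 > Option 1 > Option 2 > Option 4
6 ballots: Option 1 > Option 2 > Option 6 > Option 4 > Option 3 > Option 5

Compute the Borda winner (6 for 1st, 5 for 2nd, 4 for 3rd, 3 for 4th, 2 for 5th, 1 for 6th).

Option 1

Option 1: 8×4 + 8×5 + 6×5 + 7×3 + 6×6 = 159
Option 2: 8×1 + 8×4 + 6×3 + 7×2 + 6×5 = 102
Option 3: 8×2 + 8×6 + 6×1 + 7×4 + 6×2 = 110
Option 4: 8×6 + 8×1 + 6×4 + 7×1 + 6×3 = 105
Option 5: 8×3 + 8×3 + 6×6 + 7×5 + 6×1 = 125
Option 6: 8×5 + 8×2 + 6×2 + 7×6 + 6×4 = 134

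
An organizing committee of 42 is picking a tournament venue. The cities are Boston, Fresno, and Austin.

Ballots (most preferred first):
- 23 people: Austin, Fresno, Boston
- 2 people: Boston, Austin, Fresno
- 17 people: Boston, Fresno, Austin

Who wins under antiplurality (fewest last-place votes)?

Last-place votes: Boston 23, Fresno 2, Austin 17.

Fresno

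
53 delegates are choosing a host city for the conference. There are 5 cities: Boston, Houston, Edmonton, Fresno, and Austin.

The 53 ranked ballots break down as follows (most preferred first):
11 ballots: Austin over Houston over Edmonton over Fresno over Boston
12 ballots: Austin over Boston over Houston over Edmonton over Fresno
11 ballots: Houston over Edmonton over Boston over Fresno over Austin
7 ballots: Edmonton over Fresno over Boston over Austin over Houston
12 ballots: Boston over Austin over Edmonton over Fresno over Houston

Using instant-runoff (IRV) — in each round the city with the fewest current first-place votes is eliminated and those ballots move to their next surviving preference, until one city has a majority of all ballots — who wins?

Round 1: Boston 12, Houston 11, Edmonton 7, Fresno 0, Austin 23. Fresno eliminated.
Round 2: Boston 12, Houston 11, Edmonton 7, Austin 23. Edmonton eliminated.
Round 3: Boston 19, Houston 11, Austin 23. Houston eliminated.
Round 4: Boston 30, Austin 23. Boston has a majority (≥27).

Boston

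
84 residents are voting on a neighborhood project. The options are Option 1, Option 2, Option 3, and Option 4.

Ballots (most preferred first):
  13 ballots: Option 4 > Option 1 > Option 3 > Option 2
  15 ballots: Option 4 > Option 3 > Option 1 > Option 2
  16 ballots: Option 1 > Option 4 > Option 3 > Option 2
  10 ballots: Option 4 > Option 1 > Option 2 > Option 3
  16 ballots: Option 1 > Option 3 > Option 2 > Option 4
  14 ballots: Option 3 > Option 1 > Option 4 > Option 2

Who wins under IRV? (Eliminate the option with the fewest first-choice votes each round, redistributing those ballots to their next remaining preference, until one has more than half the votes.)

Round 1: Option 1 32, Option 2 0, Option 3 14, Option 4 38. Option 2 eliminated.
Round 2: Option 1 32, Option 3 14, Option 4 38. Option 3 eliminated.
Round 3: Option 1 46, Option 4 38. Option 1 has a majority (≥43).

Option 1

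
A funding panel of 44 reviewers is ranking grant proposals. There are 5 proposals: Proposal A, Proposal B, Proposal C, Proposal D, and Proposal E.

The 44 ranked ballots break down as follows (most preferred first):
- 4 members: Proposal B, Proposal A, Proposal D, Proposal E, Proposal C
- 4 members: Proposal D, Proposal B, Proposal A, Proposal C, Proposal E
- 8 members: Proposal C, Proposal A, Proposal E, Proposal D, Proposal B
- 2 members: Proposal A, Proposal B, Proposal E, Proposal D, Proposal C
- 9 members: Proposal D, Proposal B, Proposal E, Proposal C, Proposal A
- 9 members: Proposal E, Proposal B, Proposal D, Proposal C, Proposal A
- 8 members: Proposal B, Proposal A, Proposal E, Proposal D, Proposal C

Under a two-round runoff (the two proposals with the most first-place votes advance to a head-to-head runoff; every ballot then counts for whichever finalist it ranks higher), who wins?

Round 1 first-place votes: Proposal A 2, Proposal B 12, Proposal C 8, Proposal D 13, Proposal E 9. Proposal D and Proposal B advance.
Runoff: Proposal D is ranked above Proposal B on 21 ballots, Proposal B above Proposal D on 23.

Proposal B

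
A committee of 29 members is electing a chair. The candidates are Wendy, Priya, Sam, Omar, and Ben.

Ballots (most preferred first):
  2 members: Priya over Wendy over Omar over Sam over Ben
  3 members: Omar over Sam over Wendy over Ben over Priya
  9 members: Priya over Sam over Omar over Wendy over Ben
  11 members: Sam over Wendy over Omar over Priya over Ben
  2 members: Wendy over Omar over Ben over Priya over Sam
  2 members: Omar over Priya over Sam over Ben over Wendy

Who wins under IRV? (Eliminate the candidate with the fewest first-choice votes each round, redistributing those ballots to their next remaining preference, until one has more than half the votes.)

Priya

Round 1: Wendy 2, Priya 11, Sam 11, Omar 5, Ben 0. Ben eliminated.
Round 2: Wendy 2, Priya 11, Sam 11, Omar 5. Wendy eliminated.
Round 3: Priya 11, Sam 11, Omar 7. Omar eliminated.
Round 4: Priya 15, Sam 14. Priya has a majority (≥15).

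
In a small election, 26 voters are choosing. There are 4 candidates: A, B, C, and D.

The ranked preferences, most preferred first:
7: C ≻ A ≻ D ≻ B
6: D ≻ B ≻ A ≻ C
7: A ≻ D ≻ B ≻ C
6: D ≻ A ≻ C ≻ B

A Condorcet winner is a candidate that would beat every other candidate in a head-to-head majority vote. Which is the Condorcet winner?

A

A vs B: 20–6
A vs C: 19–7
A vs D: 14–12
A beats every other candidate.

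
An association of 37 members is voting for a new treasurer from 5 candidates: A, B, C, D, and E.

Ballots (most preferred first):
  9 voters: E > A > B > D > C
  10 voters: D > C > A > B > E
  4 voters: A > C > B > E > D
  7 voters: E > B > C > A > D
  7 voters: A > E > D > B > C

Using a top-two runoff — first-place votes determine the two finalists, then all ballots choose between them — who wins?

Round 1 first-place votes: A 11, B 0, C 0, D 10, E 16. E and A advance.
Runoff: E is ranked above A on 16 ballots, A above E on 21.

A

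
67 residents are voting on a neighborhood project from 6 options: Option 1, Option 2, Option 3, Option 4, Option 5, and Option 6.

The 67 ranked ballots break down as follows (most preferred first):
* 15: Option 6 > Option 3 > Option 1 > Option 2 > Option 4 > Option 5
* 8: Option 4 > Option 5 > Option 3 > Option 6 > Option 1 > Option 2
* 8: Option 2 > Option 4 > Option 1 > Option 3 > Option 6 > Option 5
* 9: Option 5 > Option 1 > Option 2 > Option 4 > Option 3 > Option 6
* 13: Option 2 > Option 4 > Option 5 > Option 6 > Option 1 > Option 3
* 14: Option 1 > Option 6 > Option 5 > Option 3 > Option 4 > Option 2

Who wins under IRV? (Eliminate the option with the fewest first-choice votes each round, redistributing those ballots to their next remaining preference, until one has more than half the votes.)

Option 6

Round 1: Option 1 14, Option 2 21, Option 3 0, Option 4 8, Option 5 9, Option 6 15. Option 3 eliminated.
Round 2: Option 1 14, Option 2 21, Option 4 8, Option 5 9, Option 6 15. Option 4 eliminated.
Round 3: Option 1 14, Option 2 21, Option 5 17, Option 6 15. Option 1 eliminated.
Round 4: Option 2 21, Option 5 17, Option 6 29. Option 5 eliminated.
Round 5: Option 2 30, Option 6 37. Option 6 has a majority (≥34).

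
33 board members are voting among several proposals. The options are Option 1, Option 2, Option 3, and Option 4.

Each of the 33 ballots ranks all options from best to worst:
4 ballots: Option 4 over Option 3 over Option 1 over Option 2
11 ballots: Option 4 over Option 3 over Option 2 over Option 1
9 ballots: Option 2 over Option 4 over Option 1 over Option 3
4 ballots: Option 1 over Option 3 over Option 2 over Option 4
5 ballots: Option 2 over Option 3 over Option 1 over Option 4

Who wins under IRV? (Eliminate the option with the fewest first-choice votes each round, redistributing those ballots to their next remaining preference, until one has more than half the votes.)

Round 1: Option 1 4, Option 2 14, Option 3 0, Option 4 15. Option 3 eliminated.
Round 2: Option 1 4, Option 2 14, Option 4 15. Option 1 eliminated.
Round 3: Option 2 18, Option 4 15. Option 2 has a majority (≥17).

Option 2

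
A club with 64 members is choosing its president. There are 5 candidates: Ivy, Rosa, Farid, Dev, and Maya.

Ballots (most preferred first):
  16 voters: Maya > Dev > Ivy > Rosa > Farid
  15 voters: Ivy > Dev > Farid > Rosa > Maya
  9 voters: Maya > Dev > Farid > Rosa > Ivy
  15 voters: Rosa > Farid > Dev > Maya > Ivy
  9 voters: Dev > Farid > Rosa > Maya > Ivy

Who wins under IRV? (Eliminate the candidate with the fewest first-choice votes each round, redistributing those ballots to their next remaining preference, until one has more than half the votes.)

Rosa

Round 1: Ivy 15, Rosa 15, Farid 0, Dev 9, Maya 25. Farid eliminated.
Round 2: Ivy 15, Rosa 15, Dev 9, Maya 25. Dev eliminated.
Round 3: Ivy 15, Rosa 24, Maya 25. Ivy eliminated.
Round 4: Rosa 39, Maya 25. Rosa has a majority (≥33).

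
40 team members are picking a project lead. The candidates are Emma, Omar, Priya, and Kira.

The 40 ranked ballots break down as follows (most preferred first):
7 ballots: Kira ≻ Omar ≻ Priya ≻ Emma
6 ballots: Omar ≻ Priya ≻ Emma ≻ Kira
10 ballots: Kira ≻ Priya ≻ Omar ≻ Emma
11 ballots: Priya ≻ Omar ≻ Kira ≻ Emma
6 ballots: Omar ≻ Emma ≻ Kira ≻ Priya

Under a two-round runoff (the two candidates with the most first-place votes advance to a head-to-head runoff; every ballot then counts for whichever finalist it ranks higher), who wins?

Omar

Round 1 first-place votes: Emma 0, Omar 12, Priya 11, Kira 17. Kira and Omar advance.
Runoff: Kira is ranked above Omar on 17 ballots, Omar above Kira on 23.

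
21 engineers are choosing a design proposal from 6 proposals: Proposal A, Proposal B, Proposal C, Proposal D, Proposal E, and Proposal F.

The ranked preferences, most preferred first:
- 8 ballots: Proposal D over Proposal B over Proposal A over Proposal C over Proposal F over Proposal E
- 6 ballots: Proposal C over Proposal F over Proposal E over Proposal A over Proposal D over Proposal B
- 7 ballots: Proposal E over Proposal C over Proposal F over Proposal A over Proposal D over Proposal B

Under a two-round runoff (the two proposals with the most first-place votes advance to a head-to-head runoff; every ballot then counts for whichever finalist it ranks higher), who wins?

Round 1 first-place votes: Proposal A 0, Proposal B 0, Proposal C 6, Proposal D 8, Proposal E 7, Proposal F 0. Proposal D and Proposal E advance.
Runoff: Proposal D is ranked above Proposal E on 8 ballots, Proposal E above Proposal D on 13.

Proposal E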